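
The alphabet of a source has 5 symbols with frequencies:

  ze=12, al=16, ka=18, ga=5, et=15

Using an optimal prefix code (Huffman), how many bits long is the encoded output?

Merge the two smallest weights repeatedly:
combine ga(5), ze(12) → 17
combine et(15), al(16) → 31
combine 17, ka(18) → 35
combine 31, 35 → 66
The encoded length is the sum of every internal node's weight: 17 + 31 + 35 + 66 = 149 bits.

149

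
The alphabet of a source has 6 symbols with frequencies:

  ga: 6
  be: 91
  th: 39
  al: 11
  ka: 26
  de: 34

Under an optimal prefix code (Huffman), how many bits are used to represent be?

1

Huffman merges, smallest pair first:
ga(6) + al(11) → 17
17 + ka(26) → 43
de(34) + th(39) → 73
43 + 73 → 116
be(91) + 116 → 207
be is a child of the root — depth 1, so its codeword is a single bit.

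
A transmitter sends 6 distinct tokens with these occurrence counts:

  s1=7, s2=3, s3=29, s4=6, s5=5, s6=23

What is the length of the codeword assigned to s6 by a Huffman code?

2

Build the tree from the bottom:
s2(3) + s5(5) → 8
s4(6) + s1(7) → 13
8 + 13 → 21
21 + s6(23) → 44
s3(29) + 44 → 73
s6 sits 2 levels below the root, so its codeword is 2 bits.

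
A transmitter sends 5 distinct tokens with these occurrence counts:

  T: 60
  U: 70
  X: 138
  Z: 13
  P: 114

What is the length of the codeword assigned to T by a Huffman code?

3

Huffman merges, smallest pair first:
merge Z(13) and T(60): 73
merge U(70) and 73: 143
merge P(114) and X(138): 252
merge 143 and 252: 395
T's leaf is at depth 3, giving a 3-bit codeword.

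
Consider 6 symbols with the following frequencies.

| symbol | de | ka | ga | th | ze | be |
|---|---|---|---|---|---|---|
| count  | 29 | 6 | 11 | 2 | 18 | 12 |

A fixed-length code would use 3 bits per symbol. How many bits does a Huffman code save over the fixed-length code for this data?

Fixed-length: 3 bits × 78 symbols = 234 bits.
Huffman merges:
combine th(2), ka(6) → 8
combine 8, ga(11) → 19
combine be(12), ze(18) → 30
combine 19, de(29) → 48
combine 30, 48 → 78
Huffman total = 8 + 19 + 30 + 48 + 78 = 183 bits.
Saving = 234 − 183 = 51 bits.

51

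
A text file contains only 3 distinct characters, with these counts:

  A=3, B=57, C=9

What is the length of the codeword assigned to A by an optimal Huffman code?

2

Repeatedly merge the two smallest:
combine A(3), C(9) → 12
combine 12, B(57) → 69
The subtree containing A is merged 2 times, so code length = 2.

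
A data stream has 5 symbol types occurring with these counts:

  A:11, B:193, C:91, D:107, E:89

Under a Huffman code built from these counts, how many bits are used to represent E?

4

Huffman merges, smallest pair first:
combine A(11), E(89) → 100
combine C(91), 100 → 191
combine D(107), 191 → 298
combine B(193), 298 → 491
The subtree containing E is merged 4 times, so code length = 4.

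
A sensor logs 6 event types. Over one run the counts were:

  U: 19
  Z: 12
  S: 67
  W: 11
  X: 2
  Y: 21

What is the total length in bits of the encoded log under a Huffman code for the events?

275

Greedily combine the two least-frequent nodes:
X(2) + W(11) → 13
Z(12) + 13 → 25
U(19) + Y(21) → 40
25 + 40 → 65
65 + S(67) → 132
Total encoded bits = sum of merged weights = 13 + 25 + 40 + 65 + 132 = 275.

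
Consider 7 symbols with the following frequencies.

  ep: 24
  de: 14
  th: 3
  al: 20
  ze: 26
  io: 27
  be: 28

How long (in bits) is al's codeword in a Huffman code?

3

Build the tree from the bottom:
merge th(3) and de(14): 17
merge 17 and al(20): 37
merge ep(24) and ze(26): 50
merge io(27) and be(28): 55
merge 37 and 50: 87
merge 55 and 87: 142
al sits 3 levels below the root, so its codeword is 3 bits.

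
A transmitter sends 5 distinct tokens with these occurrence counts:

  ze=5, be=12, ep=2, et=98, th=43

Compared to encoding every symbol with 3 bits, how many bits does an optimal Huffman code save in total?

Fixed-length: 3 bits × 160 symbols = 480 bits.
Huffman merges:
merge ep(2) and ze(5): 7
merge 7 and be(12): 19
merge 19 and th(43): 62
merge 62 and et(98): 160
Huffman total = 7 + 19 + 62 + 160 = 248 bits.
Saving = 480 − 248 = 232 bits.

232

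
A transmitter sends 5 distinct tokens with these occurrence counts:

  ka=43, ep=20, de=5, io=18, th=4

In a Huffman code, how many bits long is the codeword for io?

Huffman merges, smallest pair first:
th(4) + de(5) → 9
9 + io(18) → 27
ep(20) + 27 → 47
ka(43) + 47 → 90
io sits 3 levels below the root, so its codeword is 3 bits.

3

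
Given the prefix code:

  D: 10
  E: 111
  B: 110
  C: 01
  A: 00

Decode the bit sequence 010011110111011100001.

Read left to right; each codeword is recognised as soon as it completes (prefix code):
  01→C | 00→A | 111→E | 10→D | 111→E | 01→C | 110→B | 00→A | 01→C
Decoded message: CAEDECBAC

CAEDECBAC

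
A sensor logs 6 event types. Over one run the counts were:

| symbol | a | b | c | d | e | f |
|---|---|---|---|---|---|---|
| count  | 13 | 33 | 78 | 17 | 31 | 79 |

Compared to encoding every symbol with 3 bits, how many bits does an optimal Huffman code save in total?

160

Fixed-length: 3 bits × 251 symbols = 753 bits.
Huffman merges:
a(13) + d(17) → 30
30 + e(31) → 61
b(33) + 61 → 94
c(78) + f(79) → 157
94 + 157 → 251
Huffman total = 30 + 61 + 94 + 157 + 251 = 593 bits.
Saving = 753 − 593 = 160 bits.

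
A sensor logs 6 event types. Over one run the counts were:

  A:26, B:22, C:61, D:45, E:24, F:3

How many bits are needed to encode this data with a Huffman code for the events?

Build the Huffman tree bottom-up:
F(3) + B(22) → 25
E(24) + 25 → 49
A(26) + D(45) → 71
49 + C(61) → 110
71 + 110 → 181
Total encoded bits = sum of merged weights = 25 + 49 + 71 + 110 + 181 = 436.

436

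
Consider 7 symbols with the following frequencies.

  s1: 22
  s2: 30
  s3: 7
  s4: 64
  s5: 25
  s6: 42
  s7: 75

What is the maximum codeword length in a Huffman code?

4

Merge the two lowest-weight nodes at each step:
s3(7) + s1(22) → 29
s5(25) + 29 → 54
s2(30) + s6(42) → 72
54 + s4(64) → 118
72 + s7(75) → 147
118 + 147 → 265
Maximum depth reached is 4.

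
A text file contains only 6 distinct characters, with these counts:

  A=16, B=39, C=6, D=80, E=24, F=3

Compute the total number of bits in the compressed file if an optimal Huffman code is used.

Greedily combine the two least-frequent nodes:
F(3) + C(6) → 9
9 + A(16) → 25
E(24) + 25 → 49
B(39) + 49 → 88
D(80) + 88 → 168
The encoded length is the sum of every internal node's weight: 9 + 25 + 49 + 88 + 168 = 339 bits.

339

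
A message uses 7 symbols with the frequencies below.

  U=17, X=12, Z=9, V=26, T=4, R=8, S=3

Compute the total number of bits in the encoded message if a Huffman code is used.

201

Merge the two smallest weights repeatedly:
combine S(3), T(4) → 7
combine 7, R(8) → 15
combine Z(9), X(12) → 21
combine 15, U(17) → 32
combine 21, V(26) → 47
combine 32, 47 → 79
Each symbol's bit-cost is frequency × depth; summing gives 201 bits (equivalently 7 + 15 + 21 + 32 + 47 + 79).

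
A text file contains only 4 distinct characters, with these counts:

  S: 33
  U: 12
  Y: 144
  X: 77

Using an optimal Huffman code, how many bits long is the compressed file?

433

Greedily combine the two least-frequent nodes:
combine U(12), S(33) → 45
combine 45, X(77) → 122
combine 122, Y(144) → 266
Total encoded bits = sum of merged weights = 45 + 122 + 266 = 433.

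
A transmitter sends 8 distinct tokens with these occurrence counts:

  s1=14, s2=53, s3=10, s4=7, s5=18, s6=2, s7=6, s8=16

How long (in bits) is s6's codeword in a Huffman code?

5

Huffman merges, smallest pair first:
s6(2) + s7(6) → 8
s4(7) + 8 → 15
s3(10) + s1(14) → 24
15 + s8(16) → 31
s5(18) + 24 → 42
31 + 42 → 73
s2(53) + 73 → 126
The subtree containing s6 is merged 5 times, so code length = 5.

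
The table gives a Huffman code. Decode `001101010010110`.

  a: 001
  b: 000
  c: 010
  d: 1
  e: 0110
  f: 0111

adcdae

Read left to right; each codeword is recognised as soon as it completes (prefix code):
  001→a | 1→d | 010→c | 1→d | 001→a | 0110→e
Decoded message: adcdae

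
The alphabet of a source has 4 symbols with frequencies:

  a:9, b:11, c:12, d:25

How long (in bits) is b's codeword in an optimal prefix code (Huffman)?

Repeatedly merge the two smallest:
merge a(9) and b(11): 20
merge c(12) and 20: 32
merge d(25) and 32: 57
b's leaf is at depth 3, giving a 3-bit codeword.

3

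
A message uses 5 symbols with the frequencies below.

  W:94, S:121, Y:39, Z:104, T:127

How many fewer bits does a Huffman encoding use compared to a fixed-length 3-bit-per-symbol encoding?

Fixed-length: 3 bits × 485 symbols = 1455 bits.
Huffman merges:
combine Y(39), W(94) → 133
combine Z(104), S(121) → 225
combine T(127), 133 → 260
combine 225, 260 → 485
Huffman total = 133 + 225 + 260 + 485 = 1103 bits.
Saving = 1455 − 1103 = 352 bits.

352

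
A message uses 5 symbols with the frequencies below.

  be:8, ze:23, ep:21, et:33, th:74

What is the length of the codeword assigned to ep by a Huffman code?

4

Build the tree from the bottom:
be(8) + ep(21) → 29
ze(23) + 29 → 52
et(33) + 52 → 85
th(74) + 85 → 159
The subtree containing ep is merged 4 times, so code length = 4.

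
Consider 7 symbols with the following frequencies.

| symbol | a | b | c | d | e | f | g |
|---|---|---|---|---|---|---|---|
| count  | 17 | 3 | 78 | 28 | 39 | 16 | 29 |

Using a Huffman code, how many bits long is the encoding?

529

Merge the two smallest weights repeatedly:
b(3) + f(16) → 19
a(17) + 19 → 36
d(28) + g(29) → 57
36 + e(39) → 75
57 + 75 → 132
c(78) + 132 → 210
Total encoded bits = sum of merged weights = 19 + 36 + 57 + 75 + 132 + 210 = 529.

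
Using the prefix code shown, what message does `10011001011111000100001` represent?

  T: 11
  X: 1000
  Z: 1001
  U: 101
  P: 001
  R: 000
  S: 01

ZZSTTRXS

Read left to right; each codeword is recognised as soon as it completes (prefix code):
  1001→Z | 1001→Z | 01→S | 11→T | 11→T | 000→R | 1000→X | 01→S
Decoded message: ZZSTTRXS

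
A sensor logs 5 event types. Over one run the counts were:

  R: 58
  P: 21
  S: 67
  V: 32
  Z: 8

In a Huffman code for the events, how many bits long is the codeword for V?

Build the tree from the bottom:
combine Z(8), P(21) → 29
combine 29, V(32) → 61
combine R(58), 61 → 119
combine S(67), 119 → 186
V's leaf is at depth 3, giving a 3-bit codeword.

3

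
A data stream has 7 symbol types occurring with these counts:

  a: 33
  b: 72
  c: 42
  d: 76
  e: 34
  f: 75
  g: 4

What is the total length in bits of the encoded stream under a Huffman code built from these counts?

Greedily combine the two least-frequent nodes:
combine g(4), a(33) → 37
combine e(34), 37 → 71
combine c(42), 71 → 113
combine b(72), f(75) → 147
combine d(76), 113 → 189
combine 147, 189 → 336
Total encoded bits = sum of merged weights = 37 + 71 + 113 + 147 + 189 + 336 = 893.

893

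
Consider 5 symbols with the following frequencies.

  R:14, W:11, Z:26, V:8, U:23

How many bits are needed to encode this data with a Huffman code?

Build the Huffman tree bottom-up:
combine V(8), W(11) → 19
combine R(14), 19 → 33
combine U(23), Z(26) → 49
combine 33, 49 → 82
Each symbol's bit-cost is frequency × depth; summing gives 183 bits (equivalently 19 + 33 + 49 + 82).

183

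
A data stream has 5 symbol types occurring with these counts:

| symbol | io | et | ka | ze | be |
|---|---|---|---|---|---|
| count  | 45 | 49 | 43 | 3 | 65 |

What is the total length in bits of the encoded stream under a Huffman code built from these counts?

456

Greedily combine the two least-frequent nodes:
ze(3) + ka(43) → 46
io(45) + 46 → 91
et(49) + be(65) → 114
91 + 114 → 205
Total encoded bits = sum of merged weights = 46 + 91 + 114 + 205 = 456.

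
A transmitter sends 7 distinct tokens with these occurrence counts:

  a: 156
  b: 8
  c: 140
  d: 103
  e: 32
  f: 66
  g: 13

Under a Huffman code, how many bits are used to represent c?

2

Build the tree from the bottom:
combine b(8), g(13) → 21
combine 21, e(32) → 53
combine 53, f(66) → 119
combine d(103), 119 → 222
combine c(140), a(156) → 296
combine 222, 296 → 518
c sits 2 levels below the root, so its codeword is 2 bits.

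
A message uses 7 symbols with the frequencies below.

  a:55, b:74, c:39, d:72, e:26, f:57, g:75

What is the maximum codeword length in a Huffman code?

4

Merge the two lowest-weight nodes at each step:
merge e(26) and c(39): 65
merge a(55) and f(57): 112
merge 65 and d(72): 137
merge b(74) and g(75): 149
merge 112 and 137: 249
merge 149 and 249: 398
The rarest symbols sit at the bottom; the longest codeword is 4 bits.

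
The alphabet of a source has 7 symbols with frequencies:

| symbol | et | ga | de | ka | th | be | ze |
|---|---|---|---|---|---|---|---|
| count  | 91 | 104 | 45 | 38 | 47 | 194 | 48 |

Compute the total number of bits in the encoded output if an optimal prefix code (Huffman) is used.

Build the Huffman tree bottom-up:
combine ka(38), de(45) → 83
combine th(47), ze(48) → 95
combine 83, et(91) → 174
combine 95, ga(104) → 199
combine 174, be(194) → 368
combine 199, 368 → 567
The encoded length is the sum of every internal node's weight: 83 + 95 + 174 + 199 + 368 + 567 = 1486 bits.

1486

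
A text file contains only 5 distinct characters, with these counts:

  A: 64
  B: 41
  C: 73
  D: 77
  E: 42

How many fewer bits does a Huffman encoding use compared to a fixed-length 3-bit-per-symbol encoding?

214

Fixed-length: 3 bits × 297 symbols = 891 bits.
Huffman merges:
merge B(41) and E(42): 83
merge A(64) and C(73): 137
merge D(77) and 83: 160
merge 137 and 160: 297
Huffman total = 83 + 137 + 160 + 297 = 677 bits.
Saving = 891 − 677 = 214 bits.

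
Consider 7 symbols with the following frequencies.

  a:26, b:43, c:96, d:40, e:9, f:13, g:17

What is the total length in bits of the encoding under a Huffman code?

Greedily combine the two least-frequent nodes:
e(9) + f(13) → 22
g(17) + 22 → 39
a(26) + 39 → 65
d(40) + b(43) → 83
65 + 83 → 148
c(96) + 148 → 244
Total encoded bits = sum of merged weights = 22 + 39 + 65 + 83 + 148 + 244 = 601.

601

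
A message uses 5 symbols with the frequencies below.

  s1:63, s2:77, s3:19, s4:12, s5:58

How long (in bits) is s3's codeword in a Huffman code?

Huffman merges, smallest pair first:
merge s4(12) and s3(19): 31
merge 31 and s5(58): 89
merge s1(63) and s2(77): 140
merge 89 and 140: 229
s3's leaf is at depth 3, giving a 3-bit codeword.

3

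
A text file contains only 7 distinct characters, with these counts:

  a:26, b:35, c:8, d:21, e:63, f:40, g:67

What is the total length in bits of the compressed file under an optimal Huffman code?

679

Merge the two smallest weights repeatedly:
c(8) + d(21) → 29
a(26) + 29 → 55
b(35) + f(40) → 75
55 + e(63) → 118
g(67) + 75 → 142
118 + 142 → 260
Total encoded bits = sum of merged weights = 29 + 55 + 75 + 118 + 142 + 260 = 679.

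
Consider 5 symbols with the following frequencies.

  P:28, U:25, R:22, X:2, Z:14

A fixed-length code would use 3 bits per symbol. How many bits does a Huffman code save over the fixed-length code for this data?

75

Fixed-length: 3 bits × 91 symbols = 273 bits.
Huffman merges:
combine X(2), Z(14) → 16
combine 16, R(22) → 38
combine U(25), P(28) → 53
combine 38, 53 → 91
Huffman total = 16 + 38 + 53 + 91 = 198 bits.
Saving = 273 − 198 = 75 bits.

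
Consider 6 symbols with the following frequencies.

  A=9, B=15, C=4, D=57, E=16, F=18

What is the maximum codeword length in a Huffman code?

Merge the two lowest-weight nodes at each step:
combine C(4), A(9) → 13
combine 13, B(15) → 28
combine E(16), F(18) → 34
combine 28, 34 → 62
combine D(57), 62 → 119
The first pair merged (C, A) ends up deepest, at depth 4.

4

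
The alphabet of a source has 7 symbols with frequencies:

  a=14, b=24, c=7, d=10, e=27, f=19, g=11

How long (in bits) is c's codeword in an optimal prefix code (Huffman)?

4

Repeatedly merge the two smallest:
c(7) + d(10) → 17
g(11) + a(14) → 25
17 + f(19) → 36
b(24) + 25 → 49
e(27) + 36 → 63
49 + 63 → 112
c's leaf is at depth 4, giving a 4-bit codeword.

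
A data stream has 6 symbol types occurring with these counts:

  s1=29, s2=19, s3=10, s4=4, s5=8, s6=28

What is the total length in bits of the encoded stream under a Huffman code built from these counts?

Build the Huffman tree bottom-up:
combine s4(4), s5(8) → 12
combine s3(10), 12 → 22
combine s2(19), 22 → 41
combine s6(28), s1(29) → 57
combine 41, 57 → 98
The encoded length is the sum of every internal node's weight: 12 + 22 + 41 + 57 + 98 = 230 bits.

230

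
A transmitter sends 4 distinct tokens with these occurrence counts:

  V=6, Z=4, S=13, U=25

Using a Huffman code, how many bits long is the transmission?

81

Greedily combine the two least-frequent nodes:
merge Z(4) and V(6): 10
merge 10 and S(13): 23
merge 23 and U(25): 48
Total encoded bits = sum of merged weights = 10 + 23 + 48 = 81.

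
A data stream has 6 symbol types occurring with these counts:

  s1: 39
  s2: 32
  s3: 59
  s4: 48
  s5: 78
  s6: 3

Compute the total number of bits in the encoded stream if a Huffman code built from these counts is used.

627

Merge the two smallest weights repeatedly:
combine s6(3), s2(32) → 35
combine 35, s1(39) → 74
combine s4(48), s3(59) → 107
combine 74, s5(78) → 152
combine 107, 152 → 259
Each symbol's bit-cost is frequency × depth; summing gives 627 bits (equivalently 35 + 74 + 107 + 152 + 259).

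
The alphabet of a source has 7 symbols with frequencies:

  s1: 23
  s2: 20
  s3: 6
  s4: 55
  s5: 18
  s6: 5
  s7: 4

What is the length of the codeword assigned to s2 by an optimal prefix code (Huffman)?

Repeatedly merge the two smallest:
merge s7(4) and s6(5): 9
merge s3(6) and 9: 15
merge 15 and s5(18): 33
merge s2(20) and s1(23): 43
merge 33 and 43: 76
merge s4(55) and 76: 131
s2's leaf is at depth 3, giving a 3-bit codeword.

3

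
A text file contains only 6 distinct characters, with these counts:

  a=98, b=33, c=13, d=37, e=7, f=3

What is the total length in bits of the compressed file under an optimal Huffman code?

Build the Huffman tree bottom-up:
merge f(3) and e(7): 10
merge 10 and c(13): 23
merge 23 and b(33): 56
merge d(37) and 56: 93
merge 93 and a(98): 191
The encoded length is the sum of every internal node's weight: 10 + 23 + 56 + 93 + 191 = 373 bits.

373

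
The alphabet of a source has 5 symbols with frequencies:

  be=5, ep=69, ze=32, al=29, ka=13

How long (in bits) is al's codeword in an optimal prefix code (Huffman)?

Build the tree from the bottom:
combine be(5), ka(13) → 18
combine 18, al(29) → 47
combine ze(32), 47 → 79
combine ep(69), 79 → 148
al sits 3 levels below the root, so its codeword is 3 bits.

3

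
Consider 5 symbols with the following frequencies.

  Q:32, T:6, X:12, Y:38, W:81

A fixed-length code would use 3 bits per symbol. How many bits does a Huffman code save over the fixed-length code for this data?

Fixed-length: 3 bits × 169 symbols = 507 bits.
Huffman merges:
combine T(6), X(12) → 18
combine 18, Q(32) → 50
combine Y(38), 50 → 88
combine W(81), 88 → 169
Huffman total = 18 + 50 + 88 + 169 = 325 bits.
Saving = 507 − 325 = 182 bits.

182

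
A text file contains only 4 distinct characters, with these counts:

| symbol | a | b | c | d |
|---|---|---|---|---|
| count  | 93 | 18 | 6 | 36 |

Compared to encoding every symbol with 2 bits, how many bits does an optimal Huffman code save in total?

Fixed-length: 2 bits × 153 symbols = 306 bits.
Huffman merges:
merge c(6) and b(18): 24
merge 24 and d(36): 60
merge 60 and a(93): 153
Huffman total = 24 + 60 + 153 = 237 bits.
Saving = 306 − 237 = 69 bits.

69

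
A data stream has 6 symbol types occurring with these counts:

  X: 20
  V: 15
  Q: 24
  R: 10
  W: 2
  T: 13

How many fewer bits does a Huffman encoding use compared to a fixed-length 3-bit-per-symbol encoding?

Fixed-length: 3 bits × 84 symbols = 252 bits.
Huffman merges:
merge W(2) and R(10): 12
merge 12 and T(13): 25
merge V(15) and X(20): 35
merge Q(24) and 25: 49
merge 35 and 49: 84
Huffman total = 12 + 25 + 35 + 49 + 84 = 205 bits.
Saving = 252 − 205 = 47 bits.

47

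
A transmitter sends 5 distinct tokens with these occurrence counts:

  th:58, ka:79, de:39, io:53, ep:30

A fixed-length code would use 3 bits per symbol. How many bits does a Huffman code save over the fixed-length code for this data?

Fixed-length: 3 bits × 259 symbols = 777 bits.
Huffman merges:
ep(30) + de(39) → 69
io(53) + th(58) → 111
69 + ka(79) → 148
111 + 148 → 259
Huffman total = 69 + 111 + 148 + 259 = 587 bits.
Saving = 777 − 587 = 190 bits.

190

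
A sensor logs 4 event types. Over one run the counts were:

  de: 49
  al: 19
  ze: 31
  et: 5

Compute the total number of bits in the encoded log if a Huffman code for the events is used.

Greedily combine the two least-frequent nodes:
combine et(5), al(19) → 24
combine 24, ze(31) → 55
combine de(49), 55 → 104
Total encoded bits = sum of merged weights = 24 + 55 + 104 = 183.

183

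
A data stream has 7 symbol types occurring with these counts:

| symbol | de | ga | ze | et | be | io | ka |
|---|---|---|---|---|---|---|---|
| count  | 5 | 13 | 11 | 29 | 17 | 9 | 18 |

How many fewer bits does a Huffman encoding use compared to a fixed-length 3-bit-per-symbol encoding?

Fixed-length: 3 bits × 102 symbols = 306 bits.
Huffman merges:
combine de(5), io(9) → 14
combine ze(11), ga(13) → 24
combine 14, be(17) → 31
combine ka(18), 24 → 42
combine et(29), 31 → 60
combine 42, 60 → 102
Huffman total = 14 + 24 + 31 + 42 + 60 + 102 = 273 bits.
Saving = 306 − 273 = 33 bits.

33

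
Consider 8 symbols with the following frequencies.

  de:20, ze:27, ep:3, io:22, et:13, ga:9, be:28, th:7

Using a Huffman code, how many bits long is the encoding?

Merge the two smallest weights repeatedly:
merge ep(3) and th(7): 10
merge ga(9) and 10: 19
merge et(13) and 19: 32
merge de(20) and io(22): 42
merge ze(27) and be(28): 55
merge 32 and 42: 74
merge 55 and 74: 129
The encoded length is the sum of every internal node's weight: 10 + 19 + 32 + 42 + 55 + 74 + 129 = 361 bits.

361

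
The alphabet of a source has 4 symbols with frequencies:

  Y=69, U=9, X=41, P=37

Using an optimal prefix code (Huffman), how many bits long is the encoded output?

289

Greedily combine the two least-frequent nodes:
merge U(9) and P(37): 46
merge X(41) and 46: 87
merge Y(69) and 87: 156
Each symbol's bit-cost is frequency × depth; summing gives 289 bits (equivalently 46 + 87 + 156).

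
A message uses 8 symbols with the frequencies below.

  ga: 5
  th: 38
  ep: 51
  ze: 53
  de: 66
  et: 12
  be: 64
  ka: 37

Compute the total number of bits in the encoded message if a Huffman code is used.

Build the Huffman tree bottom-up:
combine ga(5), et(12) → 17
combine 17, ka(37) → 54
combine th(38), ep(51) → 89
combine ze(53), 54 → 107
combine be(64), de(66) → 130
combine 89, 107 → 196
combine 130, 196 → 326
Each symbol's bit-cost is frequency × depth; summing gives 919 bits (equivalently 17 + 54 + 89 + 107 + 130 + 196 + 326).

919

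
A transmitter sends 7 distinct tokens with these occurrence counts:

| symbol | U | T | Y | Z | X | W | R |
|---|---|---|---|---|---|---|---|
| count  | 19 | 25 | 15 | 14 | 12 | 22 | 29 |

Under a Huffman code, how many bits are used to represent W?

Huffman merges, smallest pair first:
X(12) + Z(14) → 26
Y(15) + U(19) → 34
W(22) + T(25) → 47
26 + R(29) → 55
34 + 47 → 81
55 + 81 → 136
W sits 3 levels below the root, so its codeword is 3 bits.

3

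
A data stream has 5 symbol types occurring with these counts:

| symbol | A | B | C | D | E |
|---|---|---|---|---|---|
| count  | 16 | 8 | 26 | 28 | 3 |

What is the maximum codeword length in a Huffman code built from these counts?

Merge the two lowest-weight nodes at each step:
merge E(3) and B(8): 11
merge 11 and A(16): 27
merge C(26) and 27: 53
merge D(28) and 53: 81
The rarest symbols sit at the bottom; the longest codeword is 4 bits.

4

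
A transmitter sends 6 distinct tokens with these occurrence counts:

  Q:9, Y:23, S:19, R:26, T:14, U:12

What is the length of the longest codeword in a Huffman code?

3

Merge the two lowest-weight nodes at each step:
combine Q(9), U(12) → 21
combine T(14), S(19) → 33
combine 21, Y(23) → 44
combine R(26), 33 → 59
combine 44, 59 → 103
The rarest symbols sit at the bottom; the longest codeword is 3 bits.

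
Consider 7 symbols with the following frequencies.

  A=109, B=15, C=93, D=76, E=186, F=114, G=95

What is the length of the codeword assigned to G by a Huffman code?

Build the tree from the bottom:
combine B(15), D(76) → 91
combine 91, C(93) → 184
combine G(95), A(109) → 204
combine F(114), 184 → 298
combine E(186), 204 → 390
combine 298, 390 → 688
The subtree containing G is merged 3 times, so code length = 3.

3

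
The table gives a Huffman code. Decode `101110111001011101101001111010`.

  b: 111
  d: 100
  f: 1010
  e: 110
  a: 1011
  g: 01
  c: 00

aadaagcbf

Read left to right; each codeword is recognised as soon as it completes (prefix code):
  1011→a | 1011→a | 100→d | 1011→a | 1011→a | 01→g | 00→c | 111→b | 1010→f
Decoded message: aadaagcbf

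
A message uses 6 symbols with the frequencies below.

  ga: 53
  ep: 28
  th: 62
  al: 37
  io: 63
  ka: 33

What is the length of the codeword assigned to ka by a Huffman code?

Repeatedly merge the two smallest:
combine ep(28), ka(33) → 61
combine al(37), ga(53) → 90
combine 61, th(62) → 123
combine io(63), 90 → 153
combine 123, 153 → 276
The subtree containing ka is merged 3 times, so code length = 3.

3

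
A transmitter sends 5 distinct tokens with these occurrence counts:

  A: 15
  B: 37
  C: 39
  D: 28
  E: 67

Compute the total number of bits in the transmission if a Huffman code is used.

Build the Huffman tree bottom-up:
A(15) + D(28) → 43
B(37) + C(39) → 76
43 + E(67) → 110
76 + 110 → 186
The encoded length is the sum of every internal node's weight: 43 + 76 + 110 + 186 = 415 bits.

415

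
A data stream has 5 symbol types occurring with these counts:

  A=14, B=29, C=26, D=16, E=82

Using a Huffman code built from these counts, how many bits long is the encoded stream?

337

Merge the two smallest weights repeatedly:
A(14) + D(16) → 30
C(26) + B(29) → 55
30 + 55 → 85
E(82) + 85 → 167
Total encoded bits = sum of merged weights = 30 + 55 + 85 + 167 = 337.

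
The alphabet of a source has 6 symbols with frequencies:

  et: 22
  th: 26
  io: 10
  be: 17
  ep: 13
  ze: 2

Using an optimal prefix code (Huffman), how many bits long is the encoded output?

Merge the two smallest weights repeatedly:
merge ze(2) and io(10): 12
merge 12 and ep(13): 25
merge be(17) and et(22): 39
merge 25 and th(26): 51
merge 39 and 51: 90
Total encoded bits = sum of merged weights = 12 + 25 + 39 + 51 + 90 = 217.

217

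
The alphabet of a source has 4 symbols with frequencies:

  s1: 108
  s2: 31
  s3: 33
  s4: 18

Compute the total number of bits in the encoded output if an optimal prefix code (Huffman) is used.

321

Build the Huffman tree bottom-up:
combine s4(18), s2(31) → 49
combine s3(33), 49 → 82
combine 82, s1(108) → 190
Each symbol's bit-cost is frequency × depth; summing gives 321 bits (equivalently 49 + 82 + 190).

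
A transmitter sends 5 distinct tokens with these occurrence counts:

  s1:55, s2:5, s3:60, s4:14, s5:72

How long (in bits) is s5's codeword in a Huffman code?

Huffman merges, smallest pair first:
s2(5) + s4(14) → 19
19 + s1(55) → 74
s3(60) + s5(72) → 132
74 + 132 → 206
The subtree containing s5 is merged 2 times, so code length = 2.

2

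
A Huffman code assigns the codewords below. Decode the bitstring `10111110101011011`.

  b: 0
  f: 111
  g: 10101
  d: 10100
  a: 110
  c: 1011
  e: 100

Read left to right; each codeword is recognised as soon as it completes (prefix code):
  1011→c | 111→f | 0→b | 10101→g | 1011→c
Decoded message: cfbgc

cfbgc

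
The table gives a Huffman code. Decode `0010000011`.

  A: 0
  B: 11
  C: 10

AACAAAAB

Read left to right; each codeword is recognised as soon as it completes (prefix code):
  0→A | 0→A | 10→C | 0→A | 0→A | 0→A | 0→A | 11→B
Decoded message: AACAAAAB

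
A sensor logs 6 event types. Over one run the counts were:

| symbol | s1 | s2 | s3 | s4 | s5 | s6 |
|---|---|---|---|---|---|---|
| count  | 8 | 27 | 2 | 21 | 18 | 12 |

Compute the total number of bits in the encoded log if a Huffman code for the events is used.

Build the Huffman tree bottom-up:
merge s3(2) and s1(8): 10
merge 10 and s6(12): 22
merge s5(18) and s4(21): 39
merge 22 and s2(27): 49
merge 39 and 49: 88
Total encoded bits = sum of merged weights = 10 + 22 + 39 + 49 + 88 = 208.

208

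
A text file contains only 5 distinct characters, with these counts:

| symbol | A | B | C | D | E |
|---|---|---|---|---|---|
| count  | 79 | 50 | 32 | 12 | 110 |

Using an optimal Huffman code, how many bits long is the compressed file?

594

Greedily combine the two least-frequent nodes:
D(12) + C(32) → 44
44 + B(50) → 94
A(79) + 94 → 173
E(110) + 173 → 283
Each symbol's bit-cost is frequency × depth; summing gives 594 bits (equivalently 44 + 94 + 173 + 283).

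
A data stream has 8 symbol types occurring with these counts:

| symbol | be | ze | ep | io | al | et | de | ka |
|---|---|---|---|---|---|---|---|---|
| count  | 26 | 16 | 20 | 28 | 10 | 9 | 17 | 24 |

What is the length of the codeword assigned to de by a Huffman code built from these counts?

Build the tree from the bottom:
merge et(9) and al(10): 19
merge ze(16) and de(17): 33
merge 19 and ep(20): 39
merge ka(24) and be(26): 50
merge io(28) and 33: 61
merge 39 and 50: 89
merge 61 and 89: 150
The subtree containing de is merged 3 times, so code length = 3.

3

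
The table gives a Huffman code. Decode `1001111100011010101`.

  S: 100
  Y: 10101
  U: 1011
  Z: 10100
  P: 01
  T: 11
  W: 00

STTSPYP

Read left to right; each codeword is recognised as soon as it completes (prefix code):
  100→S | 11→T | 11→T | 100→S | 01→P | 10101→Y | 01→P
Decoded message: STTSPYP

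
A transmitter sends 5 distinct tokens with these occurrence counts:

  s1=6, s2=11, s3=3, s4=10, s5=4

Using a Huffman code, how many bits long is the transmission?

75

Merge the two smallest weights repeatedly:
merge s3(3) and s5(4): 7
merge s1(6) and 7: 13
merge s4(10) and s2(11): 21
merge 13 and 21: 34
Total encoded bits = sum of merged weights = 7 + 13 + 21 + 34 = 75.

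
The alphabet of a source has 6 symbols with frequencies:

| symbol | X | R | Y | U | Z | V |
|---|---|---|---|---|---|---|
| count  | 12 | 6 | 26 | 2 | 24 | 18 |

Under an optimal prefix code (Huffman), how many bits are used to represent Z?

Build the tree from the bottom:
combine U(2), R(6) → 8
combine 8, X(12) → 20
combine V(18), 20 → 38
combine Z(24), Y(26) → 50
combine 38, 50 → 88
The subtree containing Z is merged 2 times, so code length = 2.

2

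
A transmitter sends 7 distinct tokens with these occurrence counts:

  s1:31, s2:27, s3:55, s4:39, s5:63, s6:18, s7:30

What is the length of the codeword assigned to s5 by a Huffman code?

2

Build the tree from the bottom:
combine s6(18), s2(27) → 45
combine s7(30), s1(31) → 61
combine s4(39), 45 → 84
combine s3(55), 61 → 116
combine s5(63), 84 → 147
combine 116, 147 → 263
The subtree containing s5 is merged 2 times, so code length = 2.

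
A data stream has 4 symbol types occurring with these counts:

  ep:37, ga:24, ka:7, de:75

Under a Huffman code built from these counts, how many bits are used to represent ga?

3

Repeatedly merge the two smallest:
merge ka(7) and ga(24): 31
merge 31 and ep(37): 68
merge 68 and de(75): 143
ga's leaf is at depth 3, giving a 3-bit codeword.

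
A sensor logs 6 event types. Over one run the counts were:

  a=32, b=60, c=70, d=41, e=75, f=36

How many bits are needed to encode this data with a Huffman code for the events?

797

Greedily combine the two least-frequent nodes:
combine a(32), f(36) → 68
combine d(41), b(60) → 101
combine 68, c(70) → 138
combine e(75), 101 → 176
combine 138, 176 → 314
The encoded length is the sum of every internal node's weight: 68 + 101 + 138 + 176 + 314 = 797 bits.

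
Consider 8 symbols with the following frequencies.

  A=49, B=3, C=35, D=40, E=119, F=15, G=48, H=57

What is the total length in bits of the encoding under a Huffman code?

Build the Huffman tree bottom-up:
merge B(3) and F(15): 18
merge 18 and C(35): 53
merge D(40) and G(48): 88
merge A(49) and 53: 102
merge H(57) and 88: 145
merge 102 and E(119): 221
merge 145 and 221: 366
Each symbol's bit-cost is frequency × depth; summing gives 993 bits (equivalently 18 + 53 + 88 + 102 + 145 + 221 + 366).

993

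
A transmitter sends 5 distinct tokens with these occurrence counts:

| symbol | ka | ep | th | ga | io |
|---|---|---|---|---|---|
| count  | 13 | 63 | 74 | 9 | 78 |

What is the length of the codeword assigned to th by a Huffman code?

Huffman merges, smallest pair first:
combine ga(9), ka(13) → 22
combine 22, ep(63) → 85
combine th(74), io(78) → 152
combine 85, 152 → 237
The subtree containing th is merged 2 times, so code length = 2.

2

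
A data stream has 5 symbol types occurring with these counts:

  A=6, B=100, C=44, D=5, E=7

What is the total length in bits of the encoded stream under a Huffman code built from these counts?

Merge the two smallest weights repeatedly:
combine D(5), A(6) → 11
combine E(7), 11 → 18
combine 18, C(44) → 62
combine 62, B(100) → 162
Total encoded bits = sum of merged weights = 11 + 18 + 62 + 162 = 253.

253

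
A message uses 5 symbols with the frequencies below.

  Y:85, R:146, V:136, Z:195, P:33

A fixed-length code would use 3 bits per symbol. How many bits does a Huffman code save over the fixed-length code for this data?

Fixed-length: 3 bits × 595 symbols = 1785 bits.
Huffman merges:
merge P(33) and Y(85): 118
merge 118 and V(136): 254
merge R(146) and Z(195): 341
merge 254 and 341: 595
Huffman total = 118 + 254 + 341 + 595 = 1308 bits.
Saving = 1785 − 1308 = 477 bits.

477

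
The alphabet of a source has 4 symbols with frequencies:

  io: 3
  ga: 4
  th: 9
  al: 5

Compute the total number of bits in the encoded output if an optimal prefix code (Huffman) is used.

40

Merge the two smallest weights repeatedly:
merge io(3) and ga(4): 7
merge al(5) and 7: 12
merge th(9) and 12: 21
Total encoded bits = sum of merged weights = 7 + 12 + 21 = 40.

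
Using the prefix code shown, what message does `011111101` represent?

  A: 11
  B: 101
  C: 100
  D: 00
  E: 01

EAAB

Read left to right; each codeword is recognised as soon as it completes (prefix code):
  01→E | 11→A | 11→A | 101→B
Decoded message: EAAB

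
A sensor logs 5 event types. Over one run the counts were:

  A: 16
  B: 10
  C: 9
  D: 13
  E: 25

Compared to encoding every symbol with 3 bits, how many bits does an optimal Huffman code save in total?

54

Fixed-length: 3 bits × 73 symbols = 219 bits.
Huffman merges:
merge C(9) and B(10): 19
merge D(13) and A(16): 29
merge 19 and E(25): 44
merge 29 and 44: 73
Huffman total = 19 + 29 + 44 + 73 = 165 bits.
Saving = 219 − 165 = 54 bits.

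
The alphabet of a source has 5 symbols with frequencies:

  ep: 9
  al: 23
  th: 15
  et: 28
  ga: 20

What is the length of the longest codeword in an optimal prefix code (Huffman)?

3

Merge the two lowest-weight nodes at each step:
ep(9) + th(15) → 24
ga(20) + al(23) → 43
24 + et(28) → 52
43 + 52 → 95
Maximum depth reached is 3.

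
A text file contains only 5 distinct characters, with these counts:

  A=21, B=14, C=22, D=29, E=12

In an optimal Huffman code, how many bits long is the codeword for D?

2

Build the tree from the bottom:
merge E(12) and B(14): 26
merge A(21) and C(22): 43
merge 26 and D(29): 55
merge 43 and 55: 98
D's leaf is at depth 2, giving a 2-bit codeword.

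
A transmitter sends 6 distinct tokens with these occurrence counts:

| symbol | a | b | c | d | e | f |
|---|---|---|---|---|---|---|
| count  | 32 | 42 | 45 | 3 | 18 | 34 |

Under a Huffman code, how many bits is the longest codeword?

Merge the two lowest-weight nodes at each step:
combine d(3), e(18) → 21
combine 21, a(32) → 53
combine f(34), b(42) → 76
combine c(45), 53 → 98
combine 76, 98 → 174
The rarest symbols sit at the bottom; the longest codeword is 4 bits.

4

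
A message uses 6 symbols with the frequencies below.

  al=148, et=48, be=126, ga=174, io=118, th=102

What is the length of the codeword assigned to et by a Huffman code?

Huffman merges, smallest pair first:
merge et(48) and th(102): 150
merge io(118) and be(126): 244
merge al(148) and 150: 298
merge ga(174) and 244: 418
merge 298 and 418: 716
et's leaf is at depth 3, giving a 3-bit codeword.

3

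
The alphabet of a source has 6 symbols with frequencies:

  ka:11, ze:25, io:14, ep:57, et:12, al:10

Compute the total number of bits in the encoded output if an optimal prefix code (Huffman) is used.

294

Build the Huffman tree bottom-up:
merge al(10) and ka(11): 21
merge et(12) and io(14): 26
merge 21 and ze(25): 46
merge 26 and 46: 72
merge ep(57) and 72: 129
The encoded length is the sum of every internal node's weight: 21 + 26 + 46 + 72 + 129 = 294 bits.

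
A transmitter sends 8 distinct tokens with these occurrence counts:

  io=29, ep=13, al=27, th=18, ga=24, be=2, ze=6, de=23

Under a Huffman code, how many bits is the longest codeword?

5

Merge the two lowest-weight nodes at each step:
be(2) + ze(6) → 8
8 + ep(13) → 21
th(18) + 21 → 39
de(23) + ga(24) → 47
al(27) + io(29) → 56
39 + 47 → 86
56 + 86 → 142
Maximum depth reached is 5.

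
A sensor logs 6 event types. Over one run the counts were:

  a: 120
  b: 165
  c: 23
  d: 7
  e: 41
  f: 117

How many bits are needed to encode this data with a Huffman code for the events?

1047

Build the Huffman tree bottom-up:
d(7) + c(23) → 30
30 + e(41) → 71
71 + f(117) → 188
a(120) + b(165) → 285
188 + 285 → 473
Each symbol's bit-cost is frequency × depth; summing gives 1047 bits (equivalently 30 + 71 + 188 + 285 + 473).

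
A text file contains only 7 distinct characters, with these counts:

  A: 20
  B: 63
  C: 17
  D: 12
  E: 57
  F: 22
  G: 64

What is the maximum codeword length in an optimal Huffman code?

Merge the two lowest-weight nodes at each step:
merge D(12) and C(17): 29
merge A(20) and F(22): 42
merge 29 and 42: 71
merge E(57) and B(63): 120
merge G(64) and 71: 135
merge 120 and 135: 255
Maximum depth reached is 4.

4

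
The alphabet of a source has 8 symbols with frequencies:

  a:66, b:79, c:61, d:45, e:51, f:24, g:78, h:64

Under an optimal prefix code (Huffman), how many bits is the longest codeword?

Merge the two lowest-weight nodes at each step:
merge f(24) and d(45): 69
merge e(51) and c(61): 112
merge h(64) and a(66): 130
merge 69 and g(78): 147
merge b(79) and 112: 191
merge 130 and 147: 277
merge 191 and 277: 468
The first pair merged (f, d) ends up deepest, at depth 4.

4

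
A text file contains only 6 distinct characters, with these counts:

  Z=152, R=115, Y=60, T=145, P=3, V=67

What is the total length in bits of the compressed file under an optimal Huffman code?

1277

Build the Huffman tree bottom-up:
merge P(3) and Y(60): 63
merge 63 and V(67): 130
merge R(115) and 130: 245
merge T(145) and Z(152): 297
merge 245 and 297: 542
Total encoded bits = sum of merged weights = 63 + 130 + 245 + 297 + 542 = 1277.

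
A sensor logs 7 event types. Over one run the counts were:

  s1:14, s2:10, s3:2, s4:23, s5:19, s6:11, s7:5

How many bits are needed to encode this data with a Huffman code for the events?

217

Greedily combine the two least-frequent nodes:
s3(2) + s7(5) → 7
7 + s2(10) → 17
s6(11) + s1(14) → 25
17 + s5(19) → 36
s4(23) + 25 → 48
36 + 48 → 84
Each symbol's bit-cost is frequency × depth; summing gives 217 bits (equivalently 7 + 17 + 25 + 36 + 48 + 84).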